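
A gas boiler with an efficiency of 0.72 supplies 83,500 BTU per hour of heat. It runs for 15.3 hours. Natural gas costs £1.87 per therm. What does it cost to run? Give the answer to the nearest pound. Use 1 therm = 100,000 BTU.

Heat delivered = 83,500 BTU/h × 15.3 h = 1,277,550 BTU
Gas input = 1,277,550 / 0.72 = 1,774,375 BTU
= 1,774,375 / 100,000 = 17.74 therm
Cost = 17.74 × £1.87/therm = £33.18 ≈ £33

£33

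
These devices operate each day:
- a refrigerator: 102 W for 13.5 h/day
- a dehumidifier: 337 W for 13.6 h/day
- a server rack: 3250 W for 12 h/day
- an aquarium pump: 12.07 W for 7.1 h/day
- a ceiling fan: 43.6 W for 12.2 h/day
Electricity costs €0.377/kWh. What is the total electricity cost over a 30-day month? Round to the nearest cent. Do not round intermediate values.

€515.49

refrigerator: 102 W × 13.5 h × 30 d = 41,310 Wh = 41.31 kWh
dehumidifier: 337 W × 13.6 h × 30 d = 137,496 Wh = 137.5 kWh
server rack: 3250 W × 12 h × 30 d = 1,170,000 Wh = 1,170 kWh
aquarium pump: 12.07 W × 7.1 h × 30 d = 2,571 Wh = 2.571 kWh
ceiling fan: 43.6 W × 12.2 h × 30 d = 15,958 Wh = 15.96 kWh
Total energy = 41.31 + 137.5 + 1,170 + 2.571 + 15.96 = 1,367 kWh
Cost = 1,367 kWh × €0.377 = €515.49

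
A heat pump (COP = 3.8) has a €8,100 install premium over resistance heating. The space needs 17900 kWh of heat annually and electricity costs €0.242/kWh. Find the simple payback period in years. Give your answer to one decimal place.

2.5 years

Resistance: 17900 kWh × €0.242 = €4,331.80/yr
Heat pump: 17900 / 3.8 = 4711 kWh in → × €0.242 = €1,139.95/yr
Annual savings = €3,191.85
Payback = €8,100 / €3,191.85 = 2.54 years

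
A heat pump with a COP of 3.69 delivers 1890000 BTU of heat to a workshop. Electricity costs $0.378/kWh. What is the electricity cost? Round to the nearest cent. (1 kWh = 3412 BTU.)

Heat delivered = 1,890,000 BTU / 3412 = 553.9 kWh
Electrical input = 553.9 kWh / 3.69 = 150.1 kWh
Cost = 150.1 × $0.378/kWh = $56.74

$56.74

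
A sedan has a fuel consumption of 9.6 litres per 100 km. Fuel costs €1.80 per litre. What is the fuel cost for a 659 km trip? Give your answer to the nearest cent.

€113.88

Fuel = 9.6 L/100 km × 659 km / 100 = 63.26 L
Cost = 63.26 L × €1.80/L = €113.88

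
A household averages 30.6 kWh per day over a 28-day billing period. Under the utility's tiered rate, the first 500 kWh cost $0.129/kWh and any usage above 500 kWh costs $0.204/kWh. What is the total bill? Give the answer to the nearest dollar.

$137

Usage = 30.6 kWh/day × 28 days = 856.8 kWh
First 500 kWh × $0.129 = $64.50
Remaining 356.8 kWh × $0.204 = $72.79
Total = $137.29 ≈ $137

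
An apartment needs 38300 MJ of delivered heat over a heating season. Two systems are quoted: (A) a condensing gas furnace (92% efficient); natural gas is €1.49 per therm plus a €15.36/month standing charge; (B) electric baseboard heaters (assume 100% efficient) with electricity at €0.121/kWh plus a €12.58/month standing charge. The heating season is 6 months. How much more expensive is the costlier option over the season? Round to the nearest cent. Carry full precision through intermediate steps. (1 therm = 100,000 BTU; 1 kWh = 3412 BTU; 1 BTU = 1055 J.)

Heat load = 38300 MJ = 38,300,000,000 J / 1055 = 36,303,318 BTU
Gas: input = 36,303,318 / 0.92 = 39,460,128 BTU = 394.6 therm → 394.6 × €1.49 = €587.96; + 6 × €15.36 standing = €680.12
Electric: 36,303,318 BTU / 3412 = 10,640 kWh → × €0.121 = €1,287.43; + 6 × €12.58 standing = €1,362.91
Difference = |€680.12 − €1,362.91| = €682.79

€682.79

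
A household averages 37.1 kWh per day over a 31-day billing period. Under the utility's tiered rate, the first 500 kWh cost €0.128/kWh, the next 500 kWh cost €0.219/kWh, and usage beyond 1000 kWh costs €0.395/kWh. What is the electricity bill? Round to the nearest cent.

€232.79

Usage = 37.1 kWh/day × 31 days = 1150.1 kWh
First 500 kWh × €0.128 = €64.00
Next 500 kWh × €0.219 = €109.50
Remaining 150.1 kWh × €0.395 = €59.29
Total = €232.79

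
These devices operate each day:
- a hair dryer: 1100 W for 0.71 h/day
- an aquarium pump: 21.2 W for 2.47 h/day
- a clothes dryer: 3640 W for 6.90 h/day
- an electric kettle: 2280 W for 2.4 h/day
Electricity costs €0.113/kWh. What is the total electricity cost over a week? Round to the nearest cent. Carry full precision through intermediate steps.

hair dryer: 1100 W × 0.71 h × 7 d = 5,467 Wh = 5.467 kWh
aquarium pump: 21.2 W × 2.47 h × 7 d = 367 Wh = 0.3665 kWh
clothes dryer: 3640 W × 6.90 h × 7 d = 175,812 Wh = 175.8 kWh
electric kettle: 2280 W × 2.4 h × 7 d = 38,304 Wh = 38.3 kWh
Total energy = 5.467 + 0.3665 + 175.8 + 38.3 = 219.9 kWh
Cost = 219.9 kWh × €0.113 = €24.85

€24.85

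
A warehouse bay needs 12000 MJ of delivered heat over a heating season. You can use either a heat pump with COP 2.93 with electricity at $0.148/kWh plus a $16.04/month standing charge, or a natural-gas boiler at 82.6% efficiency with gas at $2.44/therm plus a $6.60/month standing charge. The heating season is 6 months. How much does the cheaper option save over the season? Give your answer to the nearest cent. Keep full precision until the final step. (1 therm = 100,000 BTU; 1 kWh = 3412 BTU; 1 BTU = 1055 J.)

Heat load = 12000 MJ = 12,000,000,000 J / 1055 = 11,374,408 BTU
Gas: input = 11,374,408 / 0.826 = 13,770,469 BTU = 137.7 therm → 137.7 × $2.44 = $336.00; + 6 × $6.60 standing = $375.60
Heat pump: 11,374,408 BTU / 3412 = 3,334 kWh heat; / 2.93 = 1,138 kWh in → × $0.148 = $168.39; + 6 × $16.04 standing = $264.63
Difference = |$375.60 − $264.63| = $110.97

$110.97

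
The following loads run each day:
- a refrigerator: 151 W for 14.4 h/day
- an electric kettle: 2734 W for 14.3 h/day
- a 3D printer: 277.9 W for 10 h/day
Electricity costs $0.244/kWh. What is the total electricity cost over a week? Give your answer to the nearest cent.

$75.24

refrigerator: 151 W × 14.4 h × 7 d = 15,221 Wh = 15.22 kWh
electric kettle: 2734 W × 14.3 h × 7 d = 273,673 Wh = 273.7 kWh
3D printer: 277.9 W × 10 h × 7 d = 19,453 Wh = 19.45 kWh
Total energy = 15.22 + 273.7 + 19.45 = 308.3 kWh
Cost = 308.3 kWh × $0.244 = $75.24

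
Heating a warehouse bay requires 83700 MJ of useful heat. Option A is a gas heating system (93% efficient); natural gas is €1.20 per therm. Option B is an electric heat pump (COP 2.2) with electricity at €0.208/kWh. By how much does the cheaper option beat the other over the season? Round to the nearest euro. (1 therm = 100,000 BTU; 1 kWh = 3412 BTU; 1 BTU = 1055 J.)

€1175

Heat load = 83700 MJ = 83,700,000,000 J / 1055 = 79,336,493 BTU
Gas: input = 79,336,493 / 0.930 = 85,308,057 BTU = 853.1 therm → 853.1 × €1.20 = €1,023.70
Heat pump: 79,336,493 BTU / 3412 = 23,250 kWh heat; / 2.2 = 10,570 kWh in → × €0.208 = €2,198.39
Difference = |€1,023.70 − €2,198.39| = €1,174.69 ≈ €1175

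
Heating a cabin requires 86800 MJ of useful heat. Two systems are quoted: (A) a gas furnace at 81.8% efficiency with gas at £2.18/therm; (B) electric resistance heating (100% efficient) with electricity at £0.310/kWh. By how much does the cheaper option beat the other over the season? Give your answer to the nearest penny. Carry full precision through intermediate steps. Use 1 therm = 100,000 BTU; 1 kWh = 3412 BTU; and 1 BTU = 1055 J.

£5282.49

Heat load = 86800 MJ = 86,800,000,000 J / 1055 = 82,274,882 BTU
Gas: input = 82,274,882 / 0.818 = 100,580,540 BTU = 1,006 therm → 1,006 × £2.18 = £2,192.66
Electric: 82,274,882 BTU / 3412 = 24,110 kWh → × £0.310 = £7,475.15
Difference = |£2,192.66 − £7,475.15| = £5,282.49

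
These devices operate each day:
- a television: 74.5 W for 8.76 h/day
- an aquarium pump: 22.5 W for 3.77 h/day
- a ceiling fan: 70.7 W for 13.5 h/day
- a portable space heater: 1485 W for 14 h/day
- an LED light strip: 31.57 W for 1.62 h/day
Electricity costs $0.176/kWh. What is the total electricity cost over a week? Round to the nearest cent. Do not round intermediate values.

television: 74.5 W × 8.76 h × 7 d = 4,568 Wh = 4.568 kWh
aquarium pump: 22.5 W × 3.77 h × 7 d = 594 Wh = 0.5938 kWh
ceiling fan: 70.7 W × 13.5 h × 7 d = 6,681 Wh = 6.681 kWh
portable space heater: 1485 W × 14 h × 7 d = 145,530 Wh = 145.5 kWh
LED light strip: 31.57 W × 1.62 h × 7 d = 358 Wh = 0.358 kWh
Total energy = 4.568 + 0.5938 + 6.681 + 145.5 + 0.358 = 157.7 kWh
Cost = 157.7 kWh × $0.176 = $27.76

$27.76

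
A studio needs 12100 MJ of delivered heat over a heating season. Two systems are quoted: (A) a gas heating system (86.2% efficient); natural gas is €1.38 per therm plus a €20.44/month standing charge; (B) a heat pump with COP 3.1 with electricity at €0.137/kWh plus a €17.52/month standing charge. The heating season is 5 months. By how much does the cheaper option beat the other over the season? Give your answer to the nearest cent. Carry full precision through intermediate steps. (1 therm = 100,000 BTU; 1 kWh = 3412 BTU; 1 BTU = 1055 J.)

Heat load = 12100 MJ = 12,100,000,000 J / 1055 = 11,469,194 BTU
Gas: input = 11,469,194 / 0.862 = 13,305,330 BTU = 133.1 therm → 133.1 × €1.38 = €183.61; + 5 × €20.44 standing = €285.81
Heat pump: 11,469,194 BTU / 3412 = 3,361 kWh heat; / 3.1 = 1,084 kWh in → × €0.137 = €148.55; + 5 × €17.52 standing = €236.15
Difference = |€285.81 − €236.15| = €49.66

€49.66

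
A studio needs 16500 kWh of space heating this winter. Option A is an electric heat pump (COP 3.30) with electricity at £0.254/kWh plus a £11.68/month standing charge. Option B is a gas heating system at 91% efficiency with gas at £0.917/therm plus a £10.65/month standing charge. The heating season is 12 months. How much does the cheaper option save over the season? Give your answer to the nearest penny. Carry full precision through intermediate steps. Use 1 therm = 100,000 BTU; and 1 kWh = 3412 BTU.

Heat load = 16500 kWh × 3412 = 56,298,000 BTU
Gas: input = 56,298,000 / 0.91 = 61,865,934 BTU = 618.7 therm → 618.7 × £0.917 = £567.31; + 12 × £10.65 standing = £695.11
Heat pump: 56,298,000 BTU / 3412 = 16,500 kWh heat; / 3.30 = 5,000 kWh in → × £0.254 = £1,270.00; + 12 × £11.68 standing = £1,410.16
Difference = |£695.11 − £1,410.16| = £715.05

£715.05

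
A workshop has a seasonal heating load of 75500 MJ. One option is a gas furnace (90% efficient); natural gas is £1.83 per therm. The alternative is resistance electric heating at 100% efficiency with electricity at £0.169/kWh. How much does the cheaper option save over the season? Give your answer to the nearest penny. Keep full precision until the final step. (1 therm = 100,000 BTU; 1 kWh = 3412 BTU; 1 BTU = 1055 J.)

Heat load = 75500 MJ = 75,500,000,000 J / 1055 = 71,563,981 BTU
Gas: input = 71,563,981 / 0.900 = 79,515,534 BTU = 795.2 therm → 795.2 × £1.83 = £1,455.13
Electric: 71,563,981 BTU / 3412 = 20,970 kWh → × £0.169 = £3,544.64
Difference = |£1,455.13 − £3,544.64| = £2,089.51

£2089.51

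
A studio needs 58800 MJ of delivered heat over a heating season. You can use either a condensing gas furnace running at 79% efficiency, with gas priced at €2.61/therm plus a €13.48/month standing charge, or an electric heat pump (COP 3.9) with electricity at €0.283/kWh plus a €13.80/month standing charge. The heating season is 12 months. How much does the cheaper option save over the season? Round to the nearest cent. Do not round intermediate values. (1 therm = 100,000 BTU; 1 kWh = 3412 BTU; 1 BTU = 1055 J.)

€652.19

Heat load = 58800 MJ = 58,800,000,000 J / 1055 = 55,734,597 BTU
Gas: input = 55,734,597 / 0.790 = 70,550,123 BTU = 705.5 therm → 705.5 × €2.61 = €1,841.36; + 12 × €13.48 standing = €2,003.12
Heat pump: 55,734,597 BTU / 3412 = 16,330 kWh heat; / 3.9 = 4,188 kWh in → × €0.283 = €1,185.33; + 12 × €13.80 standing = €1,350.93
Difference = |€2,003.12 − €1,350.93| = €652.19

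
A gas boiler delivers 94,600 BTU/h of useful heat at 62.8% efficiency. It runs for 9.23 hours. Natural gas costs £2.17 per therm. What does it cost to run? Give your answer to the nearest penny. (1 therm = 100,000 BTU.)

Heat delivered = 94,600 BTU/h × 9.23 h = 873,158 BTU
Gas input = 873,158 / 0.628 = 1,390,379 BTU
= 1,390,379 / 100,000 = 13.9 therm
Cost = 13.9 × £2.17/therm = £30.17

£30.17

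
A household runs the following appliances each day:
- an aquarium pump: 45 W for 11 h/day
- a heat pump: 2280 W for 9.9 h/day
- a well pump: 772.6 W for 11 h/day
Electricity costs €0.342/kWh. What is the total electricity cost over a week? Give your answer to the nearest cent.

€75.57

aquarium pump: 45 W × 11 h × 7 d = 3,465 Wh = 3.465 kWh
heat pump: 2280 W × 9.9 h × 7 d = 158,004 Wh = 158 kWh
well pump: 772.6 W × 11 h × 7 d = 59,490 Wh = 59.49 kWh
Total energy = 3.465 + 158 + 59.49 = 221 kWh
Cost = 221 kWh × €0.342 = €75.57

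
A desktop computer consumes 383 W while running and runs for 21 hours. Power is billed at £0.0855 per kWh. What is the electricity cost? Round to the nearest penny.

Energy = 383 W × 21 h = 8,043 Wh = 8.043 kWh
Cost = 8.043 kWh × £0.0855/kWh = £0.69

£0.69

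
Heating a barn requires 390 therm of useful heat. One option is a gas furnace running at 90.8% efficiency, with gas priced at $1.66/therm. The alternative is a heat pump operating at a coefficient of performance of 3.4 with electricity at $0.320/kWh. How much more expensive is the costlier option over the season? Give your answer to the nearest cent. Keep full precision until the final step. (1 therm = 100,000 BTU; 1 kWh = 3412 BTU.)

$362.79

Heat load = 390 therm × 100,000 = 39,000,000 BTU
Gas: input = 39,000,000 / 0.908 = 42,951,542 BTU = 429.5 therm → 429.5 × $1.66 = $713.00
Heat pump: 39,000,000 BTU / 3412 = 11,430 kWh heat; / 3.4 = 3,362 kWh in → × $0.320 = $1,075.79
Difference = |$713.00 − $1,075.79| = $362.79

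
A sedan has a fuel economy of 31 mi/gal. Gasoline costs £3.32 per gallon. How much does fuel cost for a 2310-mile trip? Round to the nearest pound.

£247

Fuel = 2310 mi / 31 mpg = 74.52 gal
Cost = 74.52 gal × £3.32/gal = £247.39 ≈ £247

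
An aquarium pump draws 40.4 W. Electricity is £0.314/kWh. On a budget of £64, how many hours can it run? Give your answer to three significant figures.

Energy budget = £64 / £0.314 per kWh = 203.8 kWh = 203,822 Wh
Runtime = 203,822 Wh / 40.4 W = 5,045 h

5050 h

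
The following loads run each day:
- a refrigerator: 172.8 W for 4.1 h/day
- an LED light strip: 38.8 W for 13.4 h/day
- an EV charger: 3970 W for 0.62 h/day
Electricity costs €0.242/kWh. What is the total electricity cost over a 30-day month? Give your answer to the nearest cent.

€26.79

refrigerator: 172.8 W × 4.1 h × 30 d = 21,254 Wh = 21.25 kWh
LED light strip: 38.8 W × 13.4 h × 30 d = 15,598 Wh = 15.6 kWh
EV charger: 3970 W × 0.62 h × 30 d = 73,842 Wh = 73.84 kWh
Total energy = 21.25 + 15.6 + 73.84 = 110.7 kWh
Cost = 110.7 kWh × €0.242 = €26.79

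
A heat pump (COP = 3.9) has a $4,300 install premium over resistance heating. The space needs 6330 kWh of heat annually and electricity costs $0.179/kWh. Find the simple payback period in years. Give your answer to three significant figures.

Resistance: 6330 kWh × $0.179 = $1,133.07/yr
Heat pump: 6330 / 3.9 = 1623 kWh in → × $0.179 = $290.53/yr
Annual savings = $842.54
Payback = $4,300 / $842.54 = 5.1 years

5.10 years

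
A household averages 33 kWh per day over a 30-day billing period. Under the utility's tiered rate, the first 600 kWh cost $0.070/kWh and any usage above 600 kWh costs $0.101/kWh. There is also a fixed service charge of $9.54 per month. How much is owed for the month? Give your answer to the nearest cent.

$90.93

Usage = 33 kWh/day × 30 days = 990 kWh
First 600 kWh × $0.070 = $42.00
Remaining 390 kWh × $0.101 = $39.39
Energy charge = $81.39; + service $9.54 = $90.93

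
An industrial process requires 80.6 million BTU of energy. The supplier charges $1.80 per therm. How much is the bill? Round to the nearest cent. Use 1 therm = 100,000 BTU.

80.6 million BTU × (10 therm/million BTU) = 806 therm
Cost = 806 therm × $1.80/therm = $1,450.80

$1450.80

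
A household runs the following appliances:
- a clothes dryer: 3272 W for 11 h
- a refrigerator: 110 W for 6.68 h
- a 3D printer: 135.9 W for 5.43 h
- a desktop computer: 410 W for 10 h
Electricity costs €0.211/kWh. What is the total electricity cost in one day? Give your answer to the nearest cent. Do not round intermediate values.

€8.77

clothes dryer: 3272 W × 11 h = 35,992 Wh = 35.99 kWh
refrigerator: 110 W × 6.68 h = 735 Wh = 0.7348 kWh
3D printer: 135.9 W × 5.43 h = 738 Wh = 0.7379 kWh
desktop computer: 410 W × 10 h = 4,100 Wh = 4.1 kWh
Total energy = 35.99 + 0.7348 + 0.7379 + 4.1 = 41.56 kWh
Cost = 41.56 kWh × €0.211 = €8.77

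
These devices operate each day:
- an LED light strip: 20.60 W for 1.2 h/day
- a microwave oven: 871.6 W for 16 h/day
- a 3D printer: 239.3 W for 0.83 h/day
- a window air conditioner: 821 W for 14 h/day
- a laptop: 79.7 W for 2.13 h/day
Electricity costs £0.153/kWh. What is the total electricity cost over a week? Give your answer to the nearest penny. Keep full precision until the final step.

LED light strip: 20.60 W × 1.2 h × 7 d = 173 Wh = 0.173 kWh
microwave oven: 871.6 W × 16 h × 7 d = 97,619 Wh = 97.62 kWh
3D printer: 239.3 W × 0.83 h × 7 d = 1,390 Wh = 1.39 kWh
window air conditioner: 821 W × 14 h × 7 d = 80,458 Wh = 80.46 kWh
laptop: 79.7 W × 2.13 h × 7 d = 1,188 Wh = 1.188 kWh
Total energy = 0.173 + 97.62 + 1.39 + 80.46 + 1.188 = 180.8 kWh
Cost = 180.8 kWh × £0.153 = £27.67

£27.67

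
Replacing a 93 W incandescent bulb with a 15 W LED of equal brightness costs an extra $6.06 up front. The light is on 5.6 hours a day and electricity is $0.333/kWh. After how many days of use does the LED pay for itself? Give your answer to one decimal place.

41.7 days

Power saved = 93 − 15 = 78 W
Daily energy saved = 78 W × 5.6 h = 436.8 Wh = 0.4368 kWh
Daily savings = 0.4368 × $0.333 = $0.1455
Payback = $6.06 / $0.1455 per day = 41.66 days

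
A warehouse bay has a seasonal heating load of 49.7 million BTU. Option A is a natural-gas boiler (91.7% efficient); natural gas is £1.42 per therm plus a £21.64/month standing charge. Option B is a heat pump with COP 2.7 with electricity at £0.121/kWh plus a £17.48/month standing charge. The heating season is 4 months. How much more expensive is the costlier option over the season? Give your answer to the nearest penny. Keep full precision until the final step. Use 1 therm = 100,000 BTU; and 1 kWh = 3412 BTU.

£133.48

Heat load = 49.7 × 10⁶ BTU = 49,700,000 BTU
Gas: input = 49,700,000 / 0.917 = 54,198,473 BTU = 542 therm → 542 × £1.42 = £769.62; + 4 × £21.64 standing = £856.18
Heat pump: 49,700,000 BTU / 3412 = 14,570 kWh heat; / 2.7 = 5,395 kWh in → × £0.121 = £652.78; + 4 × £17.48 standing = £722.70
Difference = |£856.18 − £722.70| = £133.48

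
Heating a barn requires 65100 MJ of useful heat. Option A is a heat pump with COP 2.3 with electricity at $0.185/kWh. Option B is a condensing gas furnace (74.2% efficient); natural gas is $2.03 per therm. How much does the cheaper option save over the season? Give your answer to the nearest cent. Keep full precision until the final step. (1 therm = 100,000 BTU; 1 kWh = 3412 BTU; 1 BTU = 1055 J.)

$233.52

Heat load = 65100 MJ = 65,100,000,000 J / 1055 = 61,706,161 BTU
Gas: input = 61,706,161 / 0.742 = 83,161,942 BTU = 831.6 therm → 831.6 × $2.03 = $1,688.19
Heat pump: 61,706,161 BTU / 3412 = 18,090 kWh heat; / 2.3 = 7,863 kWh in → × $0.185 = $1,454.67
Difference = |$1,688.19 − $1,454.67| = $233.52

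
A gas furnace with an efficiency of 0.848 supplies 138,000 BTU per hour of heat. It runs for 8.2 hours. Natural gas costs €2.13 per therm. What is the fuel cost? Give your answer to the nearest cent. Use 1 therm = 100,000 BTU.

€28.42

Heat delivered = 138,000 BTU/h × 8.2 h = 1,131,600 BTU
Gas input = 1,131,600 / 0.848 = 1,334,434 BTU
= 1,334,434 / 100,000 = 13.34 therm
Cost = 13.34 × €2.13/therm = €28.42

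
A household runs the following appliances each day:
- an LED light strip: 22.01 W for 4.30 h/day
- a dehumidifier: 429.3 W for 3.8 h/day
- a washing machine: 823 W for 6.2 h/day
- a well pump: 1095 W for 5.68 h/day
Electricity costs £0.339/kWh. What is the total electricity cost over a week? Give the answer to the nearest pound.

£31

LED light strip: 22.01 W × 4.30 h × 7 d = 663 Wh = 0.6625 kWh
dehumidifier: 429.3 W × 3.8 h × 7 d = 11,419 Wh = 11.42 kWh
washing machine: 823 W × 6.2 h × 7 d = 35,718 Wh = 35.72 kWh
well pump: 1095 W × 5.68 h × 7 d = 43,537 Wh = 43.54 kWh
Total energy = 0.6625 + 11.42 + 35.72 + 43.54 = 91.34 kWh
Cost = 91.34 kWh × £0.339 = £30.96 ≈ £31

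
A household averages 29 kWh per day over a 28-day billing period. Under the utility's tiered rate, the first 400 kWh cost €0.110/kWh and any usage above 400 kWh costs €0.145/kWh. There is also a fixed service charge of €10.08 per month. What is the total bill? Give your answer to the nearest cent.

Usage = 29 kWh/day × 28 days = 812 kWh
First 400 kWh × €0.110 = €44.00
Remaining 412 kWh × €0.145 = €59.74
Energy charge = €103.74; + service €10.08 = €113.82

€113.82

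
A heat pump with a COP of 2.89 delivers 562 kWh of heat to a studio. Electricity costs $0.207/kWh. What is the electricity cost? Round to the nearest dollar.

$40

Electrical input = 562 kWh / 2.89 = 194.5 kWh
Cost = 194.5 × $0.207/kWh = $40.25 ≈ $40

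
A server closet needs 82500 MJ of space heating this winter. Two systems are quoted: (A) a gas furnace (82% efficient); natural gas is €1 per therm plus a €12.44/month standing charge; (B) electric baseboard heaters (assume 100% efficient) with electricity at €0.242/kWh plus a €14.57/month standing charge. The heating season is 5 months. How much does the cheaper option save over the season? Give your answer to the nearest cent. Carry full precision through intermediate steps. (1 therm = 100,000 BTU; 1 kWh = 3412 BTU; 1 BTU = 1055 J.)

Heat load = 82500 MJ = 82,500,000,000 J / 1055 = 78,199,052 BTU
Gas: input = 78,199,052 / 0.82 = 95,364,698 BTU = 953.6 therm → 953.6 × €1 = €953.65; + 5 × €12.44 standing = €1,015.85
Electric: 78,199,052 BTU / 3412 = 22,920 kWh → × €0.242 = €5,546.36; + 5 × €14.57 standing = €5,619.21
Difference = |€1,015.85 − €5,619.21| = €4,603.36

€4603.36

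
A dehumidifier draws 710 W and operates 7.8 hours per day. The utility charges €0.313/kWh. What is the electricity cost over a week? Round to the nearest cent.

Energy = 710 W × 7.8 h/day × 7 days = 38,766 Wh = 38.77 kWh
Cost = 38.77 kWh × €0.313/kWh = €12.13

€12.13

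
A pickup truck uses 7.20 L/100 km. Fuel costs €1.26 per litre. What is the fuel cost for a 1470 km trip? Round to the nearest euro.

Fuel = 7.20 L/100 km × 1470 km / 100 = 105.8 L
Cost = 105.8 L × €1.26/L = €133.36 ≈ €133

€133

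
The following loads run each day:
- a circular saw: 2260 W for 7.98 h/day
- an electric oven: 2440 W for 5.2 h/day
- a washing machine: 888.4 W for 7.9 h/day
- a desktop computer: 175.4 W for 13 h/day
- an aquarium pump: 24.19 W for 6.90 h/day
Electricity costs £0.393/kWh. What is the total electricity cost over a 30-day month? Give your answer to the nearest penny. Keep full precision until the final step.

£473.82

circular saw: 2260 W × 7.98 h × 30 d = 541,044 Wh = 541 kWh
electric oven: 2440 W × 5.2 h × 30 d = 380,640 Wh = 380.6 kWh
washing machine: 888.4 W × 7.9 h × 30 d = 210,551 Wh = 210.6 kWh
desktop computer: 175.4 W × 13 h × 30 d = 68,406 Wh = 68.41 kWh
aquarium pump: 24.19 W × 6.90 h × 30 d = 5,007 Wh = 5.007 kWh
Total energy = 541 + 380.6 + 210.6 + 68.41 + 5.007 = 1,206 kWh
Cost = 1,206 kWh × £0.393 = £473.82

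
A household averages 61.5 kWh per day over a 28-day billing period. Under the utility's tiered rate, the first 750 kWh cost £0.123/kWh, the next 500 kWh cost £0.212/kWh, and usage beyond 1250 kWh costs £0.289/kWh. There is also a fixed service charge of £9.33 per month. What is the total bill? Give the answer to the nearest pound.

Usage = 61.5 kWh/day × 28 days = 1722 kWh
First 750 kWh × £0.123 = £92.25
Next 500 kWh × £0.212 = £106.00
Remaining 472 kWh × £0.289 = £136.41
Energy charge = £334.66; + service £9.33 = £343.99 ≈ £344

£344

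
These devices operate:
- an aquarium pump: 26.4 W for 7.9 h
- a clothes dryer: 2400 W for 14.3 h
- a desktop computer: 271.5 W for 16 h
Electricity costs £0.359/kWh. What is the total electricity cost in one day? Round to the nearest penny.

£13.96

aquarium pump: 26.4 W × 7.9 h = 209 Wh = 0.2086 kWh
clothes dryer: 2400 W × 14.3 h = 34,320 Wh = 34.32 kWh
desktop computer: 271.5 W × 16 h = 4,344 Wh = 4.344 kWh
Total energy = 0.2086 + 34.32 + 4.344 = 38.87 kWh
Cost = 38.87 kWh × £0.359 = £13.96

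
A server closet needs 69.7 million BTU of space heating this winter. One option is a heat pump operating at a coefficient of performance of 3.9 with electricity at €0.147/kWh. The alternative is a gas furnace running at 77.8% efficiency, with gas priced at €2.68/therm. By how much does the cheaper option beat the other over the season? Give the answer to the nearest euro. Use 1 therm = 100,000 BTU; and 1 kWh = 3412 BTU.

€1631

Heat load = 69.7 × 10⁶ BTU = 69,700,000 BTU
Gas: input = 69,700,000 / 0.778 = 89,588,689 BTU = 895.9 therm → 895.9 × €2.68 = €2,400.98
Heat pump: 69,700,000 BTU / 3412 = 20,430 kWh heat; / 3.9 = 5,238 kWh in → × €0.147 = €769.97
Difference = |€2,400.98 − €769.97| = €1,631.00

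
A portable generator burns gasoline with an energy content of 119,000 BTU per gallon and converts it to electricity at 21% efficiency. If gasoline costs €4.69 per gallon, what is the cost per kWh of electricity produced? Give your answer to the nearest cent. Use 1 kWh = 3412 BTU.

Electrical output per gallon = 119,000 BTU × 0.21 / 3412 BTU/kWh = 7.324 kWh
Cost per kWh = €4.69 / 7.324 kWh = €0.640

€0.64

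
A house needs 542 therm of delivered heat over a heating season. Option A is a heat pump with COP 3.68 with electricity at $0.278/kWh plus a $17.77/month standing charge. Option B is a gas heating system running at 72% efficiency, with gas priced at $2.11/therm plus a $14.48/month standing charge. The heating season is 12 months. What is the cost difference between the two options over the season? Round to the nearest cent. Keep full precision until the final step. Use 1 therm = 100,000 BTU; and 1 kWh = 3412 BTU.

Heat load = 542 therm × 100,000 = 54,200,000 BTU
Gas: input = 54,200,000 / 0.72 = 75,277,778 BTU = 752.8 therm → 752.8 × $2.11 = $1,588.36; + 12 × $14.48 standing = $1,762.12
Heat pump: 54,200,000 BTU / 3412 = 15,890 kWh heat; / 3.68 = 4,317 kWh in → × $0.278 = $1,200.02; + 12 × $17.77 standing = $1,413.26
Difference = |$1,762.12 − $1,413.26| = $348.86

$348.86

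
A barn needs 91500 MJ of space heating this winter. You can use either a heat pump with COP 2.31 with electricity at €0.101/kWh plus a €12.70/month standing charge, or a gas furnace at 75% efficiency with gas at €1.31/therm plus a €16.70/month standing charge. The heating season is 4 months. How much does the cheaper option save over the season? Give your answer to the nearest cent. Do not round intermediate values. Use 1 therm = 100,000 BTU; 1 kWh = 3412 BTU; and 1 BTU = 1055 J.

€419.49

Heat load = 91500 MJ = 91,500,000,000 J / 1055 = 86,729,858 BTU
Gas: input = 86,729,858 / 0.75 = 115,639,810 BTU = 1,156 therm → 1,156 × €1.31 = €1,514.88; + 4 × €16.70 standing = €1,581.68
Heat pump: 86,729,858 BTU / 3412 = 25,420 kWh heat; / 2.31 = 11,000 kWh in → × €0.101 = €1,111.40; + 4 × €12.70 standing = €1,162.20
Difference = |€1,581.68 − €1,162.20| = €419.49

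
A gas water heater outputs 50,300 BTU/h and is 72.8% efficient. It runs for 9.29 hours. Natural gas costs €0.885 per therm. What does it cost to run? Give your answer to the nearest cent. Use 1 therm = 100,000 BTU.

Heat delivered = 50,300 BTU/h × 9.29 h = 467,287 BTU
Gas input = 467,287 / 0.728 = 641,878 BTU
= 641,878 / 100,000 = 6.419 therm
Cost = 6.419 × €0.885/therm = €5.68

€5.68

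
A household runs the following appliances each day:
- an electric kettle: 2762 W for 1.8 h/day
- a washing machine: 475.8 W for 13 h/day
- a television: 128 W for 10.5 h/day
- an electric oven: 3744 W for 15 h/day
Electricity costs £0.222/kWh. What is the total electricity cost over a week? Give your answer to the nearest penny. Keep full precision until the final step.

electric kettle: 2762 W × 1.8 h × 7 d = 34,801 Wh = 34.8 kWh
washing machine: 475.8 W × 13 h × 7 d = 43,298 Wh = 43.3 kWh
television: 128 W × 10.5 h × 7 d = 9,408 Wh = 9.408 kWh
electric oven: 3744 W × 15 h × 7 d = 393,120 Wh = 393.1 kWh
Total energy = 34.8 + 43.3 + 9.408 + 393.1 = 480.6 kWh
Cost = 480.6 kWh × £0.222 = £106.70

£106.70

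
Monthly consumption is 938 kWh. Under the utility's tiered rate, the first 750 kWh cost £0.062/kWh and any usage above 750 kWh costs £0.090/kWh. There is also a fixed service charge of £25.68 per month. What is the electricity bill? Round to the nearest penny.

£89.10

First 750 kWh × £0.062 = £46.50
Remaining 188 kWh × £0.090 = £16.92
Energy charge = £63.42; + service £25.68 = £89.10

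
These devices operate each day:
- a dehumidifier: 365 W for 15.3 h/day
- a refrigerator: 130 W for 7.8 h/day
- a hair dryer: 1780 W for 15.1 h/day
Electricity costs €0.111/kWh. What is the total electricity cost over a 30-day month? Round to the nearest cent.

dehumidifier: 365 W × 15.3 h × 30 d = 167,535 Wh = 167.5 kWh
refrigerator: 130 W × 7.8 h × 30 d = 30,420 Wh = 30.42 kWh
hair dryer: 1780 W × 15.1 h × 30 d = 806,340 Wh = 806.3 kWh
Total energy = 167.5 + 30.42 + 806.3 = 1,004 kWh
Cost = 1,004 kWh × €0.111 = €111.48

€111.48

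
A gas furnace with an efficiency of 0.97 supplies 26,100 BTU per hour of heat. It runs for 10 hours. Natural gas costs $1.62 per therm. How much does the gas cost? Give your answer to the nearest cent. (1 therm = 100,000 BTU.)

$4.36

Heat delivered = 26,100 BTU/h × 10 h = 261,000 BTU
Gas input = 261,000 / 0.97 = 269,072 BTU
= 269,072 / 100,000 = 2.691 therm
Cost = 2.691 × $1.62/therm = $4.36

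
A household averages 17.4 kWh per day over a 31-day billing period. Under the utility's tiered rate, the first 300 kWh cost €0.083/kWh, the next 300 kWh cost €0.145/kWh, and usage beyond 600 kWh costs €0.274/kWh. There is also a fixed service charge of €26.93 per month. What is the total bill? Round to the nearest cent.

€86.54

Usage = 17.4 kWh/day × 31 days = 539.4 kWh
First 300 kWh × €0.083 = €24.90
Next 239.4 kWh × €0.145 = €34.71
Remaining tier: 0 kWh (not reached)
Energy charge = €59.61; + service €26.93 = €86.54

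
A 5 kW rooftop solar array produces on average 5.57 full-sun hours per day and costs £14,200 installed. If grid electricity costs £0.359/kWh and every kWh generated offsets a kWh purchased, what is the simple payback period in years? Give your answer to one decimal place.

3.9 years

Daily generation = 5 kW × 5.57 h = 27.85 kWh
Annual generation = 27.85 × 365 = 10165 kWh
Annual savings = 10165 × £0.359 = £3,649.32
Payback = £14,200 / £3,649.32 = 3.89 years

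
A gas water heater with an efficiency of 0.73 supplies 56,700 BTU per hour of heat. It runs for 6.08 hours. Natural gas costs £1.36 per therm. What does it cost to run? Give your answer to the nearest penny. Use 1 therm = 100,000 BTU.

£6.42

Heat delivered = 56,700 BTU/h × 6.08 h = 344,736 BTU
Gas input = 344,736 / 0.73 = 472,241 BTU
= 472,241 / 100,000 = 4.722 therm
Cost = 4.722 × £1.36/therm = £6.42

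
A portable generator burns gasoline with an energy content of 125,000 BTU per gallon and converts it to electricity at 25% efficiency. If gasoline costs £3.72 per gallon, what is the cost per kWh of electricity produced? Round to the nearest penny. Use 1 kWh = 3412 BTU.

£0.41

Electrical output per gallon = 125,000 BTU × 0.25 / 3412 BTU/kWh = 9.159 kWh
Cost per kWh = £3.72 / 9.159 kWh = £0.406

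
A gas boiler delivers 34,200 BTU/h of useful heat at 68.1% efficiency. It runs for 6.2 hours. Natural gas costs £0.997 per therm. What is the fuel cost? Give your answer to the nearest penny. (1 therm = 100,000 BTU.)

Heat delivered = 34,200 BTU/h × 6.2 h = 212,040 BTU
Gas input = 212,040 / 0.681 = 311,366 BTU
= 311,366 / 100,000 = 3.114 therm
Cost = 3.114 × £0.997/therm = £3.10

£3.10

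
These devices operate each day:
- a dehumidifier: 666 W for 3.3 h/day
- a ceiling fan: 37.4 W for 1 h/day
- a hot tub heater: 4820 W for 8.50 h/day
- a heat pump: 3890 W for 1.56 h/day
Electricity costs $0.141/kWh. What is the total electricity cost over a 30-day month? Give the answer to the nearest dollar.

dehumidifier: 666 W × 3.3 h × 30 d = 65,934 Wh = 65.93 kWh
ceiling fan: 37.4 W × 1 h × 30 d = 1,122 Wh = 1.122 kWh
hot tub heater: 4820 W × 8.50 h × 30 d = 1,229,100 Wh = 1,229 kWh
heat pump: 3890 W × 1.56 h × 30 d = 182,052 Wh = 182.1 kWh
Total energy = 65.93 + 1.122 + 1,229 + 182.1 = 1,478 kWh
Cost = 1,478 kWh × $0.141 = $208.43 ≈ $208

$208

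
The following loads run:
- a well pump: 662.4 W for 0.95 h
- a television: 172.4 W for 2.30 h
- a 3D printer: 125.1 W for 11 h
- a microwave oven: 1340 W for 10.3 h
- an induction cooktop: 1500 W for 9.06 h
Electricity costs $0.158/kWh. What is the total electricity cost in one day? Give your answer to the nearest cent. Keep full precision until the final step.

$4.71

well pump: 662.4 W × 0.95 h = 629 Wh = 0.6293 kWh
television: 172.4 W × 2.30 h = 397 Wh = 0.3965 kWh
3D printer: 125.1 W × 11 h = 1,376 Wh = 1.376 kWh
microwave oven: 1340 W × 10.3 h = 13,802 Wh = 13.8 kWh
induction cooktop: 1500 W × 9.06 h = 13,590 Wh = 13.59 kWh
Total energy = 0.6293 + 0.3965 + 1.376 + 13.8 + 13.59 = 29.79 kWh
Cost = 29.79 kWh × $0.158 = $4.71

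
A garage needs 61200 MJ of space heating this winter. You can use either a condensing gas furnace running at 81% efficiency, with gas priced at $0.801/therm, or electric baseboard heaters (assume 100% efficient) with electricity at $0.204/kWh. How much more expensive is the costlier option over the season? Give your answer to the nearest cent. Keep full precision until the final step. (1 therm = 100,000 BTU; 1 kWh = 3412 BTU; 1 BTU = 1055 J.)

$2894.68

Heat load = 61200 MJ = 61,200,000,000 J / 1055 = 58,009,479 BTU
Gas: input = 58,009,479 / 0.810 = 71,616,640 BTU = 716.2 therm → 716.2 × $0.801 = $573.65
Electric: 58,009,479 BTU / 3412 = 17,000 kWh → × $0.204 = $3,468.33
Difference = |$573.65 − $3,468.33| = $2,894.68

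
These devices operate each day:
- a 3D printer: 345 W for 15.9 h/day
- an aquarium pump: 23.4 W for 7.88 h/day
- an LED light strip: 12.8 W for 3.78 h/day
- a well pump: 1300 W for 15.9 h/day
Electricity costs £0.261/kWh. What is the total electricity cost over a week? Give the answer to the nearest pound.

3D printer: 345 W × 15.9 h × 7 d = 38,398 Wh = 38.4 kWh
aquarium pump: 23.4 W × 7.88 h × 7 d = 1,291 Wh = 1.291 kWh
LED light strip: 12.8 W × 3.78 h × 7 d = 339 Wh = 0.3387 kWh
well pump: 1300 W × 15.9 h × 7 d = 144,690 Wh = 144.7 kWh
Total energy = 38.4 + 1.291 + 0.3387 + 144.7 = 184.7 kWh
Cost = 184.7 kWh × £0.261 = £48.21 ≈ £48

£48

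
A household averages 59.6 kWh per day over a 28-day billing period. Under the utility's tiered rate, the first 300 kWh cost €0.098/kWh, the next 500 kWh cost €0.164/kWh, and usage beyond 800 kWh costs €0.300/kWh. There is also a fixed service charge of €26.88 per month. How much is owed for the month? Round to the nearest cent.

Usage = 59.6 kWh/day × 28 days = 1668.8 kWh
First 300 kWh × €0.098 = €29.40
Next 500 kWh × €0.164 = €82.00
Remaining 868.8 kWh × €0.300 = €260.64
Energy charge = €372.04; + service €26.88 = €398.92

€398.92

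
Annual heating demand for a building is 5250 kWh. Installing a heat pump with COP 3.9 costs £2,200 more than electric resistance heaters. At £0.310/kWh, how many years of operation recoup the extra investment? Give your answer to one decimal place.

1.8 years

Resistance: 5250 kWh × £0.310 = £1,627.50/yr
Heat pump: 5250 / 3.9 = 1346 kWh in → × £0.310 = £417.31/yr
Annual savings = £1,210.19
Payback = £2,200 / £1,210.19 = 1.82 years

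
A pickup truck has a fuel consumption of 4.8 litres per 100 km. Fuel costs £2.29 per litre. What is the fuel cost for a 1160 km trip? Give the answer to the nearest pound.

Fuel = 4.8 L/100 km × 1160 km / 100 = 55.68 L
Cost = 55.68 L × £2.29/L = £127.51 ≈ £128

£128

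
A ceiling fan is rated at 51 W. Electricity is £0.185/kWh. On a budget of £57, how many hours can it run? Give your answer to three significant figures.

Energy budget = £57 / £0.185 per kWh = 308.1 kWh = 308,108 Wh
Runtime = 308,108 Wh / 51 W = 6,041 h

6040 h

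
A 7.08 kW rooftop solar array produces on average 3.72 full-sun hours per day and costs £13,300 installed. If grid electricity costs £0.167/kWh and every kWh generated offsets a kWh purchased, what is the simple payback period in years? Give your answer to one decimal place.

8.3 years

Daily generation = 7.08 kW × 3.72 h = 26.34 kWh
Annual generation = 26.34 × 365 = 9613.2 kWh
Annual savings = 9613.2 × £0.167 = £1,605.41
Payback = £13,300 / £1,605.41 = 8.28 years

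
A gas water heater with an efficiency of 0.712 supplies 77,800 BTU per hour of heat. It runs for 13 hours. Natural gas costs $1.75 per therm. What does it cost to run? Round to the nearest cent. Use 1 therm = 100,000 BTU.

$24.86

Heat delivered = 77,800 BTU/h × 13 h = 1,011,400 BTU
Gas input = 1,011,400 / 0.712 = 1,420,506 BTU
= 1,420,506 / 100,000 = 14.21 therm
Cost = 14.21 × $1.75/therm = $24.86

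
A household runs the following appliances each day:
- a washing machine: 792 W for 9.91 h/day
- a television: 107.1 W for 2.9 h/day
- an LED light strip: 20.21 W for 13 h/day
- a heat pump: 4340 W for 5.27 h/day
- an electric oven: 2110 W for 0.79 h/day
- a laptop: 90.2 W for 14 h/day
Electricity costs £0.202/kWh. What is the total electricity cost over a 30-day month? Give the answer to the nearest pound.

washing machine: 792 W × 9.91 h × 30 d = 235,462 Wh = 235.5 kWh
television: 107.1 W × 2.9 h × 30 d = 9,318 Wh = 9.318 kWh
LED light strip: 20.21 W × 13 h × 30 d = 7,882 Wh = 7.882 kWh
heat pump: 4340 W × 5.27 h × 30 d = 686,154 Wh = 686.2 kWh
electric oven: 2110 W × 0.79 h × 30 d = 50,007 Wh = 50.01 kWh
laptop: 90.2 W × 14 h × 30 d = 37,884 Wh = 37.88 kWh
Total energy = 235.5 + 9.318 + 7.882 + 686.2 + 50.01 + 37.88 = 1,027 kWh
Cost = 1,027 kWh × £0.202 = £207.39 ≈ £207

£207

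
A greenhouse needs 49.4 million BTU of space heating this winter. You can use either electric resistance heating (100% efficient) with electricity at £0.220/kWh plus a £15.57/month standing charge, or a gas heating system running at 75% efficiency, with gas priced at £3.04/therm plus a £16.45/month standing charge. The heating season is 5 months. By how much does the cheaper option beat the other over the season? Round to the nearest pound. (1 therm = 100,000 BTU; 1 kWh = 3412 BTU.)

Heat load = 49.4 × 10⁶ BTU = 49,400,000 BTU
Gas: input = 49,400,000 / 0.750 = 65,866,667 BTU = 658.7 therm → 658.7 × £3.04 = £2,002.35; + 5 × £16.45 standing = £2,084.60
Electric: 49,400,000 BTU / 3412 = 14,480 kWh → × £0.220 = £3,185.23; + 5 × £15.57 standing = £3,263.08
Difference = |£2,084.60 − £3,263.08| = £1,178.48 ≈ £1178

£1178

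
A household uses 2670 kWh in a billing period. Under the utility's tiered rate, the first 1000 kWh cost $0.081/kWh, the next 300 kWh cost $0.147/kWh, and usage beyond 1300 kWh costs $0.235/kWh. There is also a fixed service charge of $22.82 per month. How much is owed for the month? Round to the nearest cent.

First 1000 kWh × $0.081 = $81.00
Next 300 kWh × $0.147 = $44.10
Remaining 1370 kWh × $0.235 = $321.95
Energy charge = $447.05; + service $22.82 = $469.87

$469.87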